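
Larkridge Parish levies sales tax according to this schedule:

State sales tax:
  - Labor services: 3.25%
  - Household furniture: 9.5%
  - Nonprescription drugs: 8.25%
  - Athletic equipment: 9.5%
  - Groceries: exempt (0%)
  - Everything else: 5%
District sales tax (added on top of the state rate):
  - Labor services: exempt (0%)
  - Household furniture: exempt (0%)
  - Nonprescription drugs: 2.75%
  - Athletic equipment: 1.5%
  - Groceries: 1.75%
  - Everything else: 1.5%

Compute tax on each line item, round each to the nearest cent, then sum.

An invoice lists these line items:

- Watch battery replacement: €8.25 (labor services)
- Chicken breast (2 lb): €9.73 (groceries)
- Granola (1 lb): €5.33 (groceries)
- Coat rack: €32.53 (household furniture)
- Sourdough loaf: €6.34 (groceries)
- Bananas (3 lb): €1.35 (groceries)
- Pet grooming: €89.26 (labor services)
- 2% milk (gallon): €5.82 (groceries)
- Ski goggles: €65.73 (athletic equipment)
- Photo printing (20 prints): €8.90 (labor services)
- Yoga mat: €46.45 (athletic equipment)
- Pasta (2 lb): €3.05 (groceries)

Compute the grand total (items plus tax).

Watch battery replacement €8.25: labor services → 3.25% + 0% district = 3.25% → €0.27
Chicken breast (2 lb) €9.73: groceries → 0% + 1.75% district = 1.75% → €0.17
Granola (1 lb) €5.33: groceries → 0% + 1.75% district = 1.75% → €0.09
Coat rack €32.53: household furniture → 9.5% + 0% district = 9.5% → €3.09
Sourdough loaf €6.34: groceries → 0% + 1.75% district = 1.75% → €0.11
Bananas (3 lb) €1.35: groceries → 0% + 1.75% district = 1.75% → €0.02
Pet grooming €89.26: labor services → 3.25% + 0% district = 3.25% → €2.90
2% milk (gallon) €5.82: groceries → 0% + 1.75% district = 1.75% → €0.10
Ski goggles €65.73: athletic equipment → 9.5% + 1.5% district = 11% → €7.23
Photo printing (20 prints) €8.90: labor services → 3.25% + 0% district = 3.25% → €0.29
Yoga mat €46.45: athletic equipment → 9.5% + 1.5% district = 11% → €5.11
Pasta (2 lb) €3.05: groceries → 0% + 1.75% district = 1.75% → €0.05
Subtotal = €282.74; tax = €19.43; total due = €302.17

€302.17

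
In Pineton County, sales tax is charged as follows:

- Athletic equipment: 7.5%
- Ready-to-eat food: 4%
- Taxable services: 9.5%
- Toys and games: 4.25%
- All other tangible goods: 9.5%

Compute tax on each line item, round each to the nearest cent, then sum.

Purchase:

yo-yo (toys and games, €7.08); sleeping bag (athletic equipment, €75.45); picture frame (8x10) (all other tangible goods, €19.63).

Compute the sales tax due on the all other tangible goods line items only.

Picture frame (8x10) €19.63: all other tangible goods → 9.5% → €1.86
Tax on all other tangible goods = €1.86

€1.86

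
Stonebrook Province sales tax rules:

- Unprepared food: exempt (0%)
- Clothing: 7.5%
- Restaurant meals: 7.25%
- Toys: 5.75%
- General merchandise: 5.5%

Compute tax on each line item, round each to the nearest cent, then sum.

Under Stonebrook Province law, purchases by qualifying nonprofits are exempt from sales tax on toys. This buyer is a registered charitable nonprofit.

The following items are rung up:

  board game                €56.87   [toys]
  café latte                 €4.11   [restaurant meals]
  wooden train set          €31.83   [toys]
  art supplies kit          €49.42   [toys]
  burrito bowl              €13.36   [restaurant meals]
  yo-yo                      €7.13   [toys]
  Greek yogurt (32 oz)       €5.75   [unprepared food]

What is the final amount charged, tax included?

Board game €56.87: toys, buyer-exempt → 0% → €0.00
Café latte €4.11: restaurant meals → 7.25% → €0.30
Wooden train set €31.83: toys, buyer-exempt → 0% → €0.00
Art supplies kit €49.42: toys, buyer-exempt → 0% → €0.00
Burrito bowl €13.36: restaurant meals → 7.25% → €0.97
Yo-yo €7.13: toys, buyer-exempt → 0% → €0.00
Greek yogurt (32 oz) €5.75: unprepared food → 0% → €0.00
Subtotal = €168.47; tax = €1.27; total due = €169.74

€169.74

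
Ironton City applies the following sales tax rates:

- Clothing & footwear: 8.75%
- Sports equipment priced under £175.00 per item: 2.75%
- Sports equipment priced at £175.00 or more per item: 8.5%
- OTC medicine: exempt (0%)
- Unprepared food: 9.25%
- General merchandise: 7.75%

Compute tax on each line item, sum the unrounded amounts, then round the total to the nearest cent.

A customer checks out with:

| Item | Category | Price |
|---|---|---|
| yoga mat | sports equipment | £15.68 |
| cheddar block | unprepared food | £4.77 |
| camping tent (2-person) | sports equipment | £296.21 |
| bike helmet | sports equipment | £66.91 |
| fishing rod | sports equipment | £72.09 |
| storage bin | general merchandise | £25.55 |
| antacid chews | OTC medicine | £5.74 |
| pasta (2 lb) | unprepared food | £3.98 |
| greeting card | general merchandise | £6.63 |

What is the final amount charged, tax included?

£530.29

Yoga mat £15.68: sports equipment, under £175.00 → 2.75% → £0.4312
Cheddar block £4.77: unprepared food → 9.25% → £0.441225
Camping tent (2-person) £296.21: sports equipment, £175.00 or more → 8.5% → £25.17785
Bike helmet £66.91: sports equipment, under £175.00 → 2.75% → £1.840025
Fishing rod £72.09: sports equipment, under £175.00 → 2.75% → £1.982475
Storage bin £25.55: general merchandise → 7.75% → £1.980125
Antacid chews £5.74: OTC medicine → 0% → £0.00
Pasta (2 lb) £3.98: unprepared food → 9.25% → £0.36815
Greeting card £6.63: general merchandise → 7.75% → £0.513825
Subtotal = £497.56; unrounded tax = £32.734875 → £32.73; total due = £530.29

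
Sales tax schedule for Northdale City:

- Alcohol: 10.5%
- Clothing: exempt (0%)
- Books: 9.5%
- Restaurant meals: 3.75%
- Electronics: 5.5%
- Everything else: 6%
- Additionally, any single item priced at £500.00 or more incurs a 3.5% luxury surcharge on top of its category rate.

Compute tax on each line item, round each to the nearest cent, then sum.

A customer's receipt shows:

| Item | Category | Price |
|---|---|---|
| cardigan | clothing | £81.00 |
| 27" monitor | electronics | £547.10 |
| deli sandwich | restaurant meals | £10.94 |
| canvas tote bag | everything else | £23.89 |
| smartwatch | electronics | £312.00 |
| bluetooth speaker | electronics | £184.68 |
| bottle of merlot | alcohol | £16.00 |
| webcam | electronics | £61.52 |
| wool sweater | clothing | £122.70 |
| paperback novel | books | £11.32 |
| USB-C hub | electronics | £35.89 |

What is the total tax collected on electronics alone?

£81.91

27" monitor £547.10: electronics → 5.5% + 3.5% surcharge = 9% → £49.24
Smartwatch £312.00: electronics → 5.5% → £17.16
Bluetooth speaker £184.68: electronics → 5.5% → £10.16
Webcam £61.52: electronics → 5.5% → £3.38
USB-C hub £35.89: electronics → 5.5% → £1.97
Tax on electronics = £49.24 + £17.16 + £10.16 + £3.38 + £1.97 = £81.91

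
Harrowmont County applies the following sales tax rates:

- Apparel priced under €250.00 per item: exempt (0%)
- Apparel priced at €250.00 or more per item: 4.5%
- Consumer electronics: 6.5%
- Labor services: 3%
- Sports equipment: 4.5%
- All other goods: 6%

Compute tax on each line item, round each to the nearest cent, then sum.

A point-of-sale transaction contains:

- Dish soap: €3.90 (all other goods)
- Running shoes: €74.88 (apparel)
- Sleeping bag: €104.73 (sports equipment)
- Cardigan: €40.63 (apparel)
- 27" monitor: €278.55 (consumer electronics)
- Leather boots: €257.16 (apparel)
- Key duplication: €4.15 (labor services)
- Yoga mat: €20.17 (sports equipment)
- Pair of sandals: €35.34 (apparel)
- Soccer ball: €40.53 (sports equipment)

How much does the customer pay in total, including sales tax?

Dish soap €3.90: all other goods → 6% → €0.23
Running shoes €74.88: apparel, under €250.00 → 0% → €0.00
Sleeping bag €104.73: sports equipment → 4.5% → €4.71
Cardigan €40.63: apparel, under €250.00 → 0% → €0.00
27" monitor €278.55: consumer electronics → 6.5% → €18.11
Leather boots €257.16: apparel, €250.00 or more → 4.5% → €11.57
Key duplication €4.15: labor services → 3% → €0.12
Yoga mat €20.17: sports equipment → 4.5% → €0.91
Pair of sandals €35.34: apparel, under €250.00 → 0% → €0.00
Soccer ball €40.53: sports equipment → 4.5% → €1.82
Subtotal = €860.04; tax = €37.47; total due = €897.51

€897.51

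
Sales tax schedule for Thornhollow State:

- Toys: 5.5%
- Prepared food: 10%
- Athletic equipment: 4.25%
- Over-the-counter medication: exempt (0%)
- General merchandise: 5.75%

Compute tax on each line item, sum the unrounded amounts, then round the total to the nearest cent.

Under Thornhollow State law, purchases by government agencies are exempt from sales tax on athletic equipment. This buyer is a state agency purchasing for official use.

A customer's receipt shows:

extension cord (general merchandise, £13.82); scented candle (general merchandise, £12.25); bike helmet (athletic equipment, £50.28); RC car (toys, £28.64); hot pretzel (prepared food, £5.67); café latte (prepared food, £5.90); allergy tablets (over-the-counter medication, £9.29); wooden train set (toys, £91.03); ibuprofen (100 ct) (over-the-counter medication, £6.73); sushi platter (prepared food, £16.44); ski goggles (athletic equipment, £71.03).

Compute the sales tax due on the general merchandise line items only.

£1.50

Extension cord £13.82: general merchandise → 5.75% → £0.79465
Scented candle £12.25: general merchandise → 5.75% → £0.704375
Tax on general merchandise: unrounded sum = £1.499025 → £1.50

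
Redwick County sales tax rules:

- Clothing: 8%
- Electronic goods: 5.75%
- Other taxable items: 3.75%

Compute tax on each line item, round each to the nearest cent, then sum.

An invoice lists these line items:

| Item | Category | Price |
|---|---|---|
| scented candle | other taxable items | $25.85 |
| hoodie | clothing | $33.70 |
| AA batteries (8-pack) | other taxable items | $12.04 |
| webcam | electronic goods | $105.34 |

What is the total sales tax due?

$10.18

Scented candle $25.85: other taxable items → 3.75% → $0.97
Hoodie $33.70: clothing → 8% → $2.70
AA batteries (8-pack) $12.04: other taxable items → 3.75% → $0.45
Webcam $105.34: electronic goods → 5.75% → $6.06
Total tax = $0.97 + $2.70 + $0.45 + $6.06 = $10.18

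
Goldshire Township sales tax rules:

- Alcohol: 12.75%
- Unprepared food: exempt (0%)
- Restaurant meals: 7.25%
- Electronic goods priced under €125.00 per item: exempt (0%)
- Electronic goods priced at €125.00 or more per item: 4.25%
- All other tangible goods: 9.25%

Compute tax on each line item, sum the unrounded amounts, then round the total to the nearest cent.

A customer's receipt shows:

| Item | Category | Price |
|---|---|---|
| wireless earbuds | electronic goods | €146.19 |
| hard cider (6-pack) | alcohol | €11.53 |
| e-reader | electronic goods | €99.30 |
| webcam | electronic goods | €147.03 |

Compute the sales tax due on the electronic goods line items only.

Wireless earbuds €146.19: electronic goods, €125.00 or more → 4.25% → €6.213075
E-reader €99.30: electronic goods, under €125.00 → 0% → €0.00
Webcam €147.03: electronic goods, €125.00 or more → 4.25% → €6.248775
Tax on electronic goods: unrounded sum = €12.46185 → €12.46

€12.46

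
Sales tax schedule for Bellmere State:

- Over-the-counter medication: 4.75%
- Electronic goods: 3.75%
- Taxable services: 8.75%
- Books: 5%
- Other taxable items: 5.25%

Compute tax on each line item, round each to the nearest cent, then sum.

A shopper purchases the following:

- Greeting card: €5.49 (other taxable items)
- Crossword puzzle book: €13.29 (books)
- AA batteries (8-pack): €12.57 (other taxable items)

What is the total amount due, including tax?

Greeting card €5.49: other taxable items → 5.25% → €0.29
Crossword puzzle book €13.29: books → 5% → €0.66
AA batteries (8-pack) €12.57: other taxable items → 5.25% → €0.66
Subtotal = €31.35; tax = €1.61; total due = €32.96

€32.96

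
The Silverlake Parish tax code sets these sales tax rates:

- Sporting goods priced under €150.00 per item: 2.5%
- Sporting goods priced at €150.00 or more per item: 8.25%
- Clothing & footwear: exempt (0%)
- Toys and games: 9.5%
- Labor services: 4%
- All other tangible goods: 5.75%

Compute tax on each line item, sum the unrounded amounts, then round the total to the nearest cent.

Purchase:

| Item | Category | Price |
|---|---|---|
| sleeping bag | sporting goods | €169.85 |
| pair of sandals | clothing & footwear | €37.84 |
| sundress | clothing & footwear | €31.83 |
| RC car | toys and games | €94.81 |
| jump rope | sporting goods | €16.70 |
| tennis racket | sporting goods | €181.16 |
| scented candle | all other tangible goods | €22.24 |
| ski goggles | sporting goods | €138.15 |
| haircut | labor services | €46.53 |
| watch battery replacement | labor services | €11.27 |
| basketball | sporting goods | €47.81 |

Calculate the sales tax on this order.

Sleeping bag €169.85: sporting goods, €150.00 or more → 8.25% → €14.012625
Pair of sandals €37.84: clothing & footwear → 0% → €0.00
Sundress €31.83: clothing & footwear → 0% → €0.00
RC car €94.81: toys and games → 9.5% → €9.00695
Jump rope €16.70: sporting goods, under €150.00 → 2.5% → €0.4175
Tennis racket €181.16: sporting goods, €150.00 or more → 8.25% → €14.9457
Scented candle €22.24: all other tangible goods → 5.75% → €1.2788
Ski goggles €138.15: sporting goods, under €150.00 → 2.5% → €3.45375
Haircut €46.53: labor services → 4% → €1.8612
Watch battery replacement €11.27: labor services → 4% → €0.4508
Basketball €47.81: sporting goods, under €150.00 → 2.5% → €1.19525
Unrounded tax sum = €46.622575 → €46.62

€46.62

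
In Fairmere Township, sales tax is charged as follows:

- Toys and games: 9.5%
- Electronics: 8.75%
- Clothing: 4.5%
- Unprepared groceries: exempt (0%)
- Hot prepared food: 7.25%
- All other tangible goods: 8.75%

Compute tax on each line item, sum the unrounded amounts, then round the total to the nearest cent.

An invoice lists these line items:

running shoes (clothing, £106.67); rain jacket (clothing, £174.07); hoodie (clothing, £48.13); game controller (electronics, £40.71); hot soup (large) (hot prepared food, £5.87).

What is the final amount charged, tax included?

Running shoes £106.67: clothing → 4.5% → £4.80015
Rain jacket £174.07: clothing → 4.5% → £7.83315
Hoodie £48.13: clothing → 4.5% → £2.16585
Game controller £40.71: electronics → 8.75% → £3.562125
Hot soup (large) £5.87: hot prepared food → 7.25% → £0.425575
Subtotal = £375.45; unrounded tax = £18.78685 → £18.79; total due = £394.24

£394.24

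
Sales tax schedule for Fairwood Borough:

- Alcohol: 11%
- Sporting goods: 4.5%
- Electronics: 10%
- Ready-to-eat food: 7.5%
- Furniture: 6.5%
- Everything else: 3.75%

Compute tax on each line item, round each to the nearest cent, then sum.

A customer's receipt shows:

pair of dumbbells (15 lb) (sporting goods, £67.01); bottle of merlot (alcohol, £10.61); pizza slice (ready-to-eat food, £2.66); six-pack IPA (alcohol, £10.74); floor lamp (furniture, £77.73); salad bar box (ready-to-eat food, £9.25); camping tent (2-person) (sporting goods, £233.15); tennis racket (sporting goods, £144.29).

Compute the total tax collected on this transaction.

Pair of dumbbells (15 lb) £67.01: sporting goods → 4.5% → £3.02
Bottle of merlot £10.61: alcohol → 11% → £1.17
Pizza slice £2.66: ready-to-eat food → 7.5% → £0.20
Six-pack IPA £10.74: alcohol → 11% → £1.18
Floor lamp £77.73: furniture → 6.5% → £5.05
Salad bar box £9.25: ready-to-eat food → 7.5% → £0.69
Camping tent (2-person) £233.15: sporting goods → 4.5% → £10.49
Tennis racket £144.29: sporting goods → 4.5% → £6.49
Total tax = £3.02 + £1.17 + £0.20 + £1.18 + £5.05 + £0.69 + £10.49 + £6.49 = £28.29

£28.29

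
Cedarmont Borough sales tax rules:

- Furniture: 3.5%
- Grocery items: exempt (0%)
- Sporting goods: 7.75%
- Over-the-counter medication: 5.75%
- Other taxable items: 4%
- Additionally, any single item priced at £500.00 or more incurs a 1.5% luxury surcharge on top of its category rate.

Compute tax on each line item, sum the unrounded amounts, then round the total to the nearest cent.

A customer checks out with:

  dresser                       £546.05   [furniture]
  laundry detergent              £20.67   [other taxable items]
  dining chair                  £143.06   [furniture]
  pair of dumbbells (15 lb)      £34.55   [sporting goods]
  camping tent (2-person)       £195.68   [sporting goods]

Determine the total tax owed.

Dresser £546.05: furniture → 3.5% + 1.5% surcharge = 5% → £27.3025
Laundry detergent £20.67: other taxable items → 4% → £0.8268
Dining chair £143.06: furniture → 3.5% → £5.0071
Pair of dumbbells (15 lb) £34.55: sporting goods → 7.75% → £2.677625
Camping tent (2-person) £195.68: sporting goods → 7.75% → £15.1652
Unrounded tax sum = £50.979225 → £50.98

£50.98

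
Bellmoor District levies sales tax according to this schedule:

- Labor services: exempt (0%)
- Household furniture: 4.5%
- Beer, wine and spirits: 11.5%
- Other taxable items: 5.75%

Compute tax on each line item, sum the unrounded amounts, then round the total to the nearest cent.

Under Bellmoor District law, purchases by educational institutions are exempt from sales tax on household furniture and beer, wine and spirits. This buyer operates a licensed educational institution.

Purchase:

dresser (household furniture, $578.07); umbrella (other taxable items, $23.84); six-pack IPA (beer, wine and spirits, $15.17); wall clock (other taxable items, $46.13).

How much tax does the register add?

$4.02

Dresser $578.07: household furniture, buyer-exempt → 0% → $0.00
Umbrella $23.84: other taxable items → 5.75% → $1.3708
Six-pack IPA $15.17: beer, wine and spirits, buyer-exempt → 0% → $0.00
Wall clock $46.13: other taxable items → 5.75% → $2.652475
Unrounded tax sum = $4.023275 → $4.02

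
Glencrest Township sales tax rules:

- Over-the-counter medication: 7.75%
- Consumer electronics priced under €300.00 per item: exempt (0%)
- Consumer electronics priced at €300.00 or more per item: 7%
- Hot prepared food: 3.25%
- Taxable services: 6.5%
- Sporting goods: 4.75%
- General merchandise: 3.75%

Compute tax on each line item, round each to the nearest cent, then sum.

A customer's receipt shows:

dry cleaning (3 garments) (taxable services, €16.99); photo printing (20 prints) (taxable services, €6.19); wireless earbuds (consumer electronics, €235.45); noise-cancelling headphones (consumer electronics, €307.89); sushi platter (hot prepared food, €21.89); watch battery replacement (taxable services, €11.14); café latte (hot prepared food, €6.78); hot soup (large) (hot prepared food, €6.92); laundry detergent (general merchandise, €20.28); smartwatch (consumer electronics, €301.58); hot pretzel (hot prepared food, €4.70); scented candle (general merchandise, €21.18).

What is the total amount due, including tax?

Dry cleaning (3 garments) €16.99: taxable services → 6.5% → €1.10
Photo printing (20 prints) €6.19: taxable services → 6.5% → €0.40
Wireless earbuds €235.45: consumer electronics, under €300.00 → 0% → €0.00
Noise-cancelling headphones €307.89: consumer electronics, €300.00 or more → 7% → €21.55
Sushi platter €21.89: hot prepared food → 3.25% → €0.71
Watch battery replacement €11.14: taxable services → 6.5% → €0.72
Café latte €6.78: hot prepared food → 3.25% → €0.22
Hot soup (large) €6.92: hot prepared food → 3.25% → €0.22
Laundry detergent €20.28: general merchandise → 3.75% → €0.76
Smartwatch €301.58: consumer electronics, €300.00 or more → 7% → €21.11
Hot pretzel €4.70: hot prepared food → 3.25% → €0.15
Scented candle €21.18: general merchandise → 3.75% → €0.79
Subtotal = €960.99; tax = €47.73; total due = €1008.72

€1008.72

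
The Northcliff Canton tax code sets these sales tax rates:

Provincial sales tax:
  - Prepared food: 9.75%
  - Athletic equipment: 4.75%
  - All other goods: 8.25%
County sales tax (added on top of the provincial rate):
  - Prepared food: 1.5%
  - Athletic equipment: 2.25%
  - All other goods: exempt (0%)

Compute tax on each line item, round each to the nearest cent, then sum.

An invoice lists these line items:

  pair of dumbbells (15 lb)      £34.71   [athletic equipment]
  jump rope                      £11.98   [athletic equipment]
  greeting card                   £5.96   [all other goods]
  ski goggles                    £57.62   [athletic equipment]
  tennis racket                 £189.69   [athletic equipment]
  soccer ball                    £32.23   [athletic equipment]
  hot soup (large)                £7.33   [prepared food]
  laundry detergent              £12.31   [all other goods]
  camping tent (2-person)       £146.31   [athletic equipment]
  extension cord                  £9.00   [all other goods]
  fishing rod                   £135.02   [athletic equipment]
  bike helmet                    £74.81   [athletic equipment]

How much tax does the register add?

Pair of dumbbells (15 lb) £34.71: athletic equipment → 4.75% + 2.25% county = 7% → £2.43
Jump rope £11.98: athletic equipment → 4.75% + 2.25% county = 7% → £0.84
Greeting card £5.96: all other goods → 8.25% + 0% county = 8.25% → £0.49
Ski goggles £57.62: athletic equipment → 4.75% + 2.25% county = 7% → £4.03
Tennis racket £189.69: athletic equipment → 4.75% + 2.25% county = 7% → £13.28
Soccer ball £32.23: athletic equipment → 4.75% + 2.25% county = 7% → £2.26
Hot soup (large) £7.33: prepared food → 9.75% + 1.5% county = 11.25% → £0.82
Laundry detergent £12.31: all other goods → 8.25% + 0% county = 8.25% → £1.02
Camping tent (2-person) £146.31: athletic equipment → 4.75% + 2.25% county = 7% → £10.24
Extension cord £9.00: all other goods → 8.25% + 0% county = 8.25% → £0.74
Fishing rod £135.02: athletic equipment → 4.75% + 2.25% county = 7% → £9.45
Bike helmet £74.81: athletic equipment → 4.75% + 2.25% county = 7% → £5.24
Total tax = £2.43 + £0.84 + £0.49 + £4.03 + £13.28 + £2.26 + £0.82 + £1.02 + £10.24 + £0.74 + £9.45 + £5.24 = £50.84

£50.84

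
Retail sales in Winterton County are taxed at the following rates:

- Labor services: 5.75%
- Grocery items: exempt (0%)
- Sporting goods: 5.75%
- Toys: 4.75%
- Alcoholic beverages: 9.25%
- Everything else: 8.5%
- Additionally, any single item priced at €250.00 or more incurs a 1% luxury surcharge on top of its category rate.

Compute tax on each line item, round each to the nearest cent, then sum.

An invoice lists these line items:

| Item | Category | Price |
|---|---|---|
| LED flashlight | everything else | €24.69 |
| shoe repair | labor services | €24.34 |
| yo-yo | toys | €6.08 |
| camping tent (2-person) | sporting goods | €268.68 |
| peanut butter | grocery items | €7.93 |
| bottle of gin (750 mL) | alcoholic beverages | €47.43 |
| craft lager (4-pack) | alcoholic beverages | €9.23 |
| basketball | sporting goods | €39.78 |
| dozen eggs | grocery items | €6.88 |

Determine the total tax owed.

LED flashlight €24.69: everything else → 8.5% → €2.10
Shoe repair €24.34: labor services → 5.75% → €1.40
Yo-yo €6.08: toys → 4.75% → €0.29
Camping tent (2-person) €268.68: sporting goods → 5.75% + 1% surcharge = 6.75% → €18.14
Peanut butter €7.93: grocery items → 0% → €0.00
Bottle of gin (750 mL) €47.43: alcoholic beverages → 9.25% → €4.39
Craft lager (4-pack) €9.23: alcoholic beverages → 9.25% → €0.85
Basketball €39.78: sporting goods → 5.75% → €2.29
Dozen eggs €6.88: grocery items → 0% → €0.00
Total tax = €2.10 + €1.40 + €0.29 + €18.14 + €4.39 + €0.85 + €2.29 = €29.46

€29.46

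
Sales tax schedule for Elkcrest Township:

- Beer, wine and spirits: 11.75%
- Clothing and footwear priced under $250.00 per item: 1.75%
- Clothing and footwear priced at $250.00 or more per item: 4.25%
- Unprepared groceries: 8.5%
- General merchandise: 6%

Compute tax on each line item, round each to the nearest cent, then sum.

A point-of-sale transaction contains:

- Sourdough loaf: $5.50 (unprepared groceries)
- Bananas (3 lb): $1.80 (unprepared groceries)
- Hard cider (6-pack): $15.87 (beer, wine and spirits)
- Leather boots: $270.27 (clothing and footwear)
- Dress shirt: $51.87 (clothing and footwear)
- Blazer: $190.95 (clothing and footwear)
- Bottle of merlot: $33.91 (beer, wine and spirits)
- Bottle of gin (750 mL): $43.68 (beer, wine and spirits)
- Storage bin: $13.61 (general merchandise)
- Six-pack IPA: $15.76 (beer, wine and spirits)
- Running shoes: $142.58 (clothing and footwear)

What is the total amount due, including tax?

Sourdough loaf $5.50: unprepared groceries → 8.5% → $0.47
Bananas (3 lb) $1.80: unprepared groceries → 8.5% → $0.15
Hard cider (6-pack) $15.87: beer, wine and spirits → 11.75% → $1.86
Leather boots $270.27: clothing and footwear, $250.00 or more → 4.25% → $11.49
Dress shirt $51.87: clothing and footwear, under $250.00 → 1.75% → $0.91
Blazer $190.95: clothing and footwear, under $250.00 → 1.75% → $3.34
Bottle of merlot $33.91: beer, wine and spirits → 11.75% → $3.98
Bottle of gin (750 mL) $43.68: beer, wine and spirits → 11.75% → $5.13
Storage bin $13.61: general merchandise → 6% → $0.82
Six-pack IPA $15.76: beer, wine and spirits → 11.75% → $1.85
Running shoes $142.58: clothing and footwear, under $250.00 → 1.75% → $2.50
Subtotal = $785.80; tax = $32.50; total due = $818.30

$818.30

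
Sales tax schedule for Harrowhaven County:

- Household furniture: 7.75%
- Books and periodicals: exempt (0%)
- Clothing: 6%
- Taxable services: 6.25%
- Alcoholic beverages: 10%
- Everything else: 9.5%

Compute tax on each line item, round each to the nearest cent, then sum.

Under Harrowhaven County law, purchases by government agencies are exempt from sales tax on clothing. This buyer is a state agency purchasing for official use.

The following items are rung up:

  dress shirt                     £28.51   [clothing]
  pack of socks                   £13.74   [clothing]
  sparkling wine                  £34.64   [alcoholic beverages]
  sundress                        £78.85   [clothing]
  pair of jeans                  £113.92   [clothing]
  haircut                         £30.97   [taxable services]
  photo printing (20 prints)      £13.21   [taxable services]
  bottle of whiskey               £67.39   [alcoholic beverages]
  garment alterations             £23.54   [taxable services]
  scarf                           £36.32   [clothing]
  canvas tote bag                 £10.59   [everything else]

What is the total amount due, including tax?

£467.13

Dress shirt £28.51: clothing, buyer-exempt → 0% → £0.00
Pack of socks £13.74: clothing, buyer-exempt → 0% → £0.00
Sparkling wine £34.64: alcoholic beverages → 10% → £3.46
Sundress £78.85: clothing, buyer-exempt → 0% → £0.00
Pair of jeans £113.92: clothing, buyer-exempt → 0% → £0.00
Haircut £30.97: taxable services → 6.25% → £1.94
Photo printing (20 prints) £13.21: taxable services → 6.25% → £0.83
Bottle of whiskey £67.39: alcoholic beverages → 10% → £6.74
Garment alterations £23.54: taxable services → 6.25% → £1.47
Scarf £36.32: clothing, buyer-exempt → 0% → £0.00
Canvas tote bag £10.59: everything else → 9.5% → £1.01
Subtotal = £451.68; tax = £15.45; total due = £467.13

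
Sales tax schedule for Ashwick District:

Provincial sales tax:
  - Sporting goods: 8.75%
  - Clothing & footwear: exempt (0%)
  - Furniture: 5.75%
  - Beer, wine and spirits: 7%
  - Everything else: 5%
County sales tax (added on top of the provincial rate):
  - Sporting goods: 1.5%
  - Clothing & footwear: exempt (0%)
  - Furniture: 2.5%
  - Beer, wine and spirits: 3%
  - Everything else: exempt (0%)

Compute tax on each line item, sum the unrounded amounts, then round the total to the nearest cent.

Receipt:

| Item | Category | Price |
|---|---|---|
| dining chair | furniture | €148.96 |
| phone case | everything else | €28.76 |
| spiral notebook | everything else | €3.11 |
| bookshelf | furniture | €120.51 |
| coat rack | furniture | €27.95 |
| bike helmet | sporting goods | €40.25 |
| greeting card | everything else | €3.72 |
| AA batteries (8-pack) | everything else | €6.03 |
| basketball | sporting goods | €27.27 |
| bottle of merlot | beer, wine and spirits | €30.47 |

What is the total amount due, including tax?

€473.62

Dining chair €148.96: furniture → 5.75% + 2.5% county = 8.25% → €12.2892
Phone case €28.76: everything else → 5% + 0% county = 5% → €1.438
Spiral notebook €3.11: everything else → 5% + 0% county = 5% → €0.1555
Bookshelf €120.51: furniture → 5.75% + 2.5% county = 8.25% → €9.942075
Coat rack €27.95: furniture → 5.75% + 2.5% county = 8.25% → €2.305875
Bike helmet €40.25: sporting goods → 8.75% + 1.5% county = 10.25% → €4.125625
Greeting card €3.72: everything else → 5% + 0% county = 5% → €0.186
AA batteries (8-pack) €6.03: everything else → 5% + 0% county = 5% → €0.3015
Basketball €27.27: sporting goods → 8.75% + 1.5% county = 10.25% → €2.795175
Bottle of merlot €30.47: beer, wine and spirits → 7% + 3% county = 10% → €3.047
Subtotal = €437.03; unrounded tax = €36.58595 → €36.59; total due = €473.62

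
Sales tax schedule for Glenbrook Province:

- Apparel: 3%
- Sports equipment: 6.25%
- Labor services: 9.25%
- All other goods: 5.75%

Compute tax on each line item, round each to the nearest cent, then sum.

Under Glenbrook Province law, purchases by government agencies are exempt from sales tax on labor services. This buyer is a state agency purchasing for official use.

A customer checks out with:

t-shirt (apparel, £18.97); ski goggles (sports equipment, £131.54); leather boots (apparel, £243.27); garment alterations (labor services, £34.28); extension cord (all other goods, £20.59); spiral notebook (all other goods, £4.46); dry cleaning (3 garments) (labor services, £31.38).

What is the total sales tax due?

£17.53

T-shirt £18.97: apparel → 3% → £0.57
Ski goggles £131.54: sports equipment → 6.25% → £8.22
Leather boots £243.27: apparel → 3% → £7.30
Garment alterations £34.28: labor services, buyer-exempt → 0% → £0.00
Extension cord £20.59: all other goods → 5.75% → £1.18
Spiral notebook £4.46: all other goods → 5.75% → £0.26
Dry cleaning (3 garments) £31.38: labor services, buyer-exempt → 0% → £0.00
Total tax = £0.57 + £8.22 + £7.30 + £1.18 + £0.26 = £17.53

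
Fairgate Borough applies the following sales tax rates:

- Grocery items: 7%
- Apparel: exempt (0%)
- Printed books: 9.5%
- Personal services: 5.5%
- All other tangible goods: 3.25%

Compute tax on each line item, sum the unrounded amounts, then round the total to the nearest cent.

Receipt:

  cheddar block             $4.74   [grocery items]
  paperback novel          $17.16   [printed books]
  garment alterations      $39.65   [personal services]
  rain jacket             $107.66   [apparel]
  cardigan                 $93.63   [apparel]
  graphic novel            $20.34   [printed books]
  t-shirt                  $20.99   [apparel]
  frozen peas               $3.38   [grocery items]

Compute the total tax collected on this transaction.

$6.31

Cheddar block $4.74: grocery items → 7% → $0.3318
Paperback novel $17.16: printed books → 9.5% → $1.6302
Garment alterations $39.65: personal services → 5.5% → $2.18075
Rain jacket $107.66: apparel → 0% → $0.00
Cardigan $93.63: apparel → 0% → $0.00
Graphic novel $20.34: printed books → 9.5% → $1.9323
T-shirt $20.99: apparel → 0% → $0.00
Frozen peas $3.38: grocery items → 7% → $0.2366
Unrounded tax sum = $6.31165 → $6.31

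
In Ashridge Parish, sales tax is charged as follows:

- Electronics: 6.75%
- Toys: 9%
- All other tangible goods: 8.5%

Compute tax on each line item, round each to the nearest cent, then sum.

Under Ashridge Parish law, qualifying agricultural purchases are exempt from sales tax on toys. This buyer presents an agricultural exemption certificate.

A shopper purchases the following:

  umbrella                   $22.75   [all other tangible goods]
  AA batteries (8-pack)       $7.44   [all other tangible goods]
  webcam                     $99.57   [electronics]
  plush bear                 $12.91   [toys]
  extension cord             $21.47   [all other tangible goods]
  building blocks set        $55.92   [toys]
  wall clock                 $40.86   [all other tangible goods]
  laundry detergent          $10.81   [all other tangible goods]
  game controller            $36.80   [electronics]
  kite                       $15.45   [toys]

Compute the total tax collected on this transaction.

Umbrella $22.75: all other tangible goods → 8.5% → $1.93
AA batteries (8-pack) $7.44: all other tangible goods → 8.5% → $0.63
Webcam $99.57: electronics → 6.75% → $6.72
Plush bear $12.91: toys, buyer-exempt → 0% → $0.00
Extension cord $21.47: all other tangible goods → 8.5% → $1.82
Building blocks set $55.92: toys, buyer-exempt → 0% → $0.00
Wall clock $40.86: all other tangible goods → 8.5% → $3.47
Laundry detergent $10.81: all other tangible goods → 8.5% → $0.92
Game controller $36.80: electronics → 6.75% → $2.48
Kite $15.45: toys, buyer-exempt → 0% → $0.00
Total tax = $1.93 + $0.63 + $6.72 + $1.82 + $3.47 + $0.92 + $2.48 = $17.97

$17.97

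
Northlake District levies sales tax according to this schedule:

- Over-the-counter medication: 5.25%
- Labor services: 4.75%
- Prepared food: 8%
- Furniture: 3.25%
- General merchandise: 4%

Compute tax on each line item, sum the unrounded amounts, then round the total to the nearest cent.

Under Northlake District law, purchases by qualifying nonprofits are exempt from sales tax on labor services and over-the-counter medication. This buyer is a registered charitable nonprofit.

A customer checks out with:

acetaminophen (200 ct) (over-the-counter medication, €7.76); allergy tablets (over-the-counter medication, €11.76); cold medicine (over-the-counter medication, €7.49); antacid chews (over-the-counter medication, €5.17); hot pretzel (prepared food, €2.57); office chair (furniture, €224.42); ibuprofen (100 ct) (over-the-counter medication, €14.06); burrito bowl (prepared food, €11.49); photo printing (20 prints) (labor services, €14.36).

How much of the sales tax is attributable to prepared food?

Hot pretzel €2.57: prepared food → 8% → €0.2056
Burrito bowl €11.49: prepared food → 8% → €0.9192
Tax on prepared food: unrounded sum = €1.1248 → €1.12

€1.12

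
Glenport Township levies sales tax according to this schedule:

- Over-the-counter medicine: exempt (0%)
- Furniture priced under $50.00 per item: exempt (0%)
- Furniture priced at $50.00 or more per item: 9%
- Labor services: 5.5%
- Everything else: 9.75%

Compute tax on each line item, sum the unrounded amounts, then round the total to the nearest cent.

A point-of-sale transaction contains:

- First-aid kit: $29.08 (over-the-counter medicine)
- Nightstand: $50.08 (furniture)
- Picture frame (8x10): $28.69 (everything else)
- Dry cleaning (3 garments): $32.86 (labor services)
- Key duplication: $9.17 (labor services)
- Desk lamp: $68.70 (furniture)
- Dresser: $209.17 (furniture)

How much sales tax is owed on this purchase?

First-aid kit $29.08: over-the-counter medicine → 0% → $0.00
Nightstand $50.08: furniture, $50.00 or more → 9% → $4.5072
Picture frame (8x10) $28.69: everything else → 9.75% → $2.797275
Dry cleaning (3 garments) $32.86: labor services → 5.5% → $1.8073
Key duplication $9.17: labor services → 5.5% → $0.50435
Desk lamp $68.70: furniture, $50.00 or more → 9% → $6.183
Dresser $209.17: furniture, $50.00 or more → 9% → $18.8253
Unrounded tax sum = $34.624425 → $34.62

$34.62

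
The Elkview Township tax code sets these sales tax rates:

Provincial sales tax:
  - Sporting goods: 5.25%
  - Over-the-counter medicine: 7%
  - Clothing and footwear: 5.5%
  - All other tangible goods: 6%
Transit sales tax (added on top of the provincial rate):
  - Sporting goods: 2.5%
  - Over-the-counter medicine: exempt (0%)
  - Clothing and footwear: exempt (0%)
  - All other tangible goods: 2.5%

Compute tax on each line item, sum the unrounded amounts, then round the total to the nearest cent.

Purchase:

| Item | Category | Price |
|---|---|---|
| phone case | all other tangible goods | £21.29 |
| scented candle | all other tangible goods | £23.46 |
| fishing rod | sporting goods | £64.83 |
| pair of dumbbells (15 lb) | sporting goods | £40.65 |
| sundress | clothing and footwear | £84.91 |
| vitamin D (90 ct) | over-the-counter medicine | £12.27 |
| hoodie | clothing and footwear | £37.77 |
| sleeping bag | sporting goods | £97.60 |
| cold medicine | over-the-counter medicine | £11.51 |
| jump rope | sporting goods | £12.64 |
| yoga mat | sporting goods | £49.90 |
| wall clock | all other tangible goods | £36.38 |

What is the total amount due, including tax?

Phone case £21.29: all other tangible goods → 6% + 2.5% transit = 8.5% → £1.80965
Scented candle £23.46: all other tangible goods → 6% + 2.5% transit = 8.5% → £1.9941
Fishing rod £64.83: sporting goods → 5.25% + 2.5% transit = 7.75% → £5.024325
Pair of dumbbells (15 lb) £40.65: sporting goods → 5.25% + 2.5% transit = 7.75% → £3.150375
Sundress £84.91: clothing and footwear → 5.5% + 0% transit = 5.5% → £4.67005
Vitamin D (90 ct) £12.27: over-the-counter medicine → 7% + 0% transit = 7% → £0.8589
Hoodie £37.77: clothing and footwear → 5.5% + 0% transit = 5.5% → £2.07735
Sleeping bag £97.60: sporting goods → 5.25% + 2.5% transit = 7.75% → £7.564
Cold medicine £11.51: over-the-counter medicine → 7% + 0% transit = 7% → £0.8057
Jump rope £12.64: sporting goods → 5.25% + 2.5% transit = 7.75% → £0.9796
Yoga mat £49.90: sporting goods → 5.25% + 2.5% transit = 7.75% → £3.86725
Wall clock £36.38: all other tangible goods → 6% + 2.5% transit = 8.5% → £3.0923
Subtotal = £493.21; unrounded tax = £35.8936 → £35.89; total due = £529.10

£529.10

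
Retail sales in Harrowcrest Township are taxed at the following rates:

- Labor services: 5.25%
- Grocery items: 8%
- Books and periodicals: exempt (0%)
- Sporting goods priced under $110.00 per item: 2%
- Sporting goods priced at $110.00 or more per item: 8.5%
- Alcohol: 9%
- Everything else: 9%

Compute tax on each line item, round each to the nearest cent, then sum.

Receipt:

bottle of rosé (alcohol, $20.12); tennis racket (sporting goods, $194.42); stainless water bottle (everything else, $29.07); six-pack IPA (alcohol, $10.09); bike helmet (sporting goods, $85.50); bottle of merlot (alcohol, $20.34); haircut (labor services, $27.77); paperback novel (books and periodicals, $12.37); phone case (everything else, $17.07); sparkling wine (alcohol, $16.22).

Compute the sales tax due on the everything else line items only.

$4.16

Stainless water bottle $29.07: everything else → 9% → $2.62
Phone case $17.07: everything else → 9% → $1.54
Tax on everything else = $2.62 + $1.54 = $4.16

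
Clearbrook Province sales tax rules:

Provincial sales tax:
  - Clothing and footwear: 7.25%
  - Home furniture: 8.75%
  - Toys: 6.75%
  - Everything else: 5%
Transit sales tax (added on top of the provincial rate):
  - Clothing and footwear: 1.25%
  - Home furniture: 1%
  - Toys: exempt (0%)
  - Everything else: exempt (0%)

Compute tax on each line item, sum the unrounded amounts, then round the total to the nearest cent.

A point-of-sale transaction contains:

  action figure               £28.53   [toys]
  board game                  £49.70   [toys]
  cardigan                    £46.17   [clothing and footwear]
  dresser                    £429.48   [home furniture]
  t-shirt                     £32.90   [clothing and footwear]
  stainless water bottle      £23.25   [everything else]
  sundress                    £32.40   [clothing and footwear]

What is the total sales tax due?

£57.79

Action figure £28.53: toys → 6.75% + 0% transit = 6.75% → £1.925775
Board game £49.70: toys → 6.75% + 0% transit = 6.75% → £3.35475
Cardigan £46.17: clothing and footwear → 7.25% + 1.25% transit = 8.5% → £3.92445
Dresser £429.48: home furniture → 8.75% + 1% transit = 9.75% → £41.8743
T-shirt £32.90: clothing and footwear → 7.25% + 1.25% transit = 8.5% → £2.7965
Stainless water bottle £23.25: everything else → 5% + 0% transit = 5% → £1.1625
Sundress £32.40: clothing and footwear → 7.25% + 1.25% transit = 8.5% → £2.754
Unrounded tax sum = £57.792275 → £57.79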